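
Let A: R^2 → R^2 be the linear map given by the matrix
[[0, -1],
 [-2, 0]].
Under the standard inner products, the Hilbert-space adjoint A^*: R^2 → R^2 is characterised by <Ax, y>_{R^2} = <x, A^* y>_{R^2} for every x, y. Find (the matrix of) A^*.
A^* = A^T =
[[0, -2],
 [-1, 0]]

For real matrices with standard dot products, the defining identity <Ax, y> = <x, A^* y> gives (Ax)^T y = x^T (A^*) y, i.e. x^T A^T y = x^T (A^*) y. Since this holds for all x, y, we must have A^* = A^T. Therefore
A^* =
[[0, -2],
 [-1, 0]].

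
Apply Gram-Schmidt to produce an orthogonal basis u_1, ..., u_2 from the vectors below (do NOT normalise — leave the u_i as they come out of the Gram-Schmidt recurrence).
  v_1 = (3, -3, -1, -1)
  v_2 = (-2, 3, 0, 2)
Orthogonal basis:
  u_1 = (3, -3, -1, -1)
  u_2 = (11/20, 9/20, -17/20, 23/20)

Apply the Gram-Schmidt recurrence
  u_1 = v_1
  u_i = v_i − Σ_{j<i} ((v_i · u_j) / (u_j · u_j)) · u_j.

Step by step this gives:
  u_1 = (3, -3, -1, -1)
  u_2 = (11/20, 9/20, -17/20, 23/20)

Orthogonality check:
  u_2 · u_1 = 0 (should be 0)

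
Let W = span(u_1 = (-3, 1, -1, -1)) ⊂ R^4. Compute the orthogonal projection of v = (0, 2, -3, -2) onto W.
proj_W(v) = (-7/4, 7/12, -7/12, -7/12)

Set up U = [u_1 | ... | u_1] ∈ R^(4×1). The projector onto W = col(U) is P = U (U^T U)^(-1) U^T.
Compute U^T U =
  [12],
and U^T v = (7).
Solve U^T U · c = U^T v for the coefficients: c = (7/12). The projection is proj_W(v) = U c.
Check: (v - proj_W(v)) · u_1 = 0  (should be 0).
Result: proj_W(v) = (-7/4, 7/12, -7/12, -7/12).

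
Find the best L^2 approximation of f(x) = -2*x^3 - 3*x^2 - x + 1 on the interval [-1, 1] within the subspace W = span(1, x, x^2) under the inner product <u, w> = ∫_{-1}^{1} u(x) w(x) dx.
g(x) = -3*x^2 - 11*x/5 + 1

The best approximation g ∈ W is the orthogonal projection of f onto W. Writing g = a_0 + a_1 x + a_2 x^2, the coefficients solve the normal equations G · a = b where
  G_{ij} = <φ_i, φ_j> and b_i = <f, φ_i>, with φ_0 = 1, φ_1 = x, φ_2 = x^2.
G =
  [2, 0, 2/3]
  [0, 2/3, 0]
  [2/3, 0, 2/5],
b = (0, -22/15, -8/15).
Solving gives a_0 = 1, a_1 = -11/5, a_2 = -3, so
  g(x) = -3*x^2 - 11*x/5 + 1.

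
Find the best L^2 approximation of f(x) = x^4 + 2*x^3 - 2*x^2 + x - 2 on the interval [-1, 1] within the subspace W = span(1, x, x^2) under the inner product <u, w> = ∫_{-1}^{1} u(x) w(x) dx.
g(x) = -8*x^2/7 + 11*x/5 - 73/35

The best approximation g ∈ W is the orthogonal projection of f onto W. Writing g = a_0 + a_1 x + a_2 x^2, the coefficients solve the normal equations G · a = b where
  G_{ij} = <φ_i, φ_j> and b_i = <f, φ_i>, with φ_0 = 1, φ_1 = x, φ_2 = x^2.
G =
  [2, 0, 2/3]
  [0, 2/3, 0]
  [2/3, 0, 2/5],
b = (-74/15, 22/15, -194/105).
Solving gives a_0 = -73/35, a_1 = 11/5, a_2 = -8/7, so
  g(x) = -8*x^2/7 + 11*x/5 - 73/35.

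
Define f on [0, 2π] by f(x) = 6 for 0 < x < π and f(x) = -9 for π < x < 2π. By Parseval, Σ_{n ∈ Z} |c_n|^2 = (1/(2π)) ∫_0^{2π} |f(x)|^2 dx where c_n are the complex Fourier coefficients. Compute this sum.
Σ |c_n|^2 = 117/2

Parseval equates the L^2 energy of f (normalised by 1/(2π)) with the ℓ^2 sum of its Fourier coefficients: (1/(2π)) ∫_0^{2π} |f|^2 = Σ |c_n|^2.
Compute the left side: (1/(2π)) [∫_0^π 6^2 dx + ∫_π^{2π} (-9)^2 dx] = (1/(2π)) · (36π + 81π) = (36 + 81)/2 = 117/2.
So Σ_{n ∈ Z} |c_n|^2 = 117/2.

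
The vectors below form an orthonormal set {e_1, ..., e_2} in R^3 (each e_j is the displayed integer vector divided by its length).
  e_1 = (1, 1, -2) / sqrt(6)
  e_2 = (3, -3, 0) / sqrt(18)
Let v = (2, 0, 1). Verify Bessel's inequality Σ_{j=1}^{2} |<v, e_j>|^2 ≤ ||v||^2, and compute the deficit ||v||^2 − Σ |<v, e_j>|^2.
Σ |<v, e_j>|^2 = 2; ||v||^2 = 5; deficit = 3

Write each e_j = u_j / sqrt(<u_j, u_j>) where u_j is the displayed integer vector. Then <v, e_j> = <v, u_j> / sqrt(<u_j, u_j>), so |<v, e_j>|^2 = <v, u_j>^2 / <u_j, u_j>.
Coefficients: <v, e_1> = 0/sqrt(6), <v, e_2> = 6/sqrt(18).
Square and sum: Σ |<v, e_j>|^2 = 2.
Compute ||v||^2 = v·v = 5.
Deficit = 5 − 2 = 3 ≥ 0, confirming Bessel's inequality. (The deficit equals ||v − Σ <v,e_j> e_j||^2, the squared distance from v to span{e_j}.)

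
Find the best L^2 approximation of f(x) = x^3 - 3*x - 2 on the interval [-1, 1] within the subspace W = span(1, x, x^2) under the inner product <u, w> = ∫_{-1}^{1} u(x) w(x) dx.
g(x) = -12*x/5 - 2

The best approximation g ∈ W is the orthogonal projection of f onto W. Writing g = a_0 + a_1 x + a_2 x^2, the coefficients solve the normal equations G · a = b where
  G_{ij} = <φ_i, φ_j> and b_i = <f, φ_i>, with φ_0 = 1, φ_1 = x, φ_2 = x^2.
G =
  [2, 0, 2/3]
  [0, 2/3, 0]
  [2/3, 0, 2/5],
b = (-4, -8/5, -4/3).
Solving gives a_0 = -2, a_1 = -12/5, a_2 = 0, so
  g(x) = -12*x/5 - 2.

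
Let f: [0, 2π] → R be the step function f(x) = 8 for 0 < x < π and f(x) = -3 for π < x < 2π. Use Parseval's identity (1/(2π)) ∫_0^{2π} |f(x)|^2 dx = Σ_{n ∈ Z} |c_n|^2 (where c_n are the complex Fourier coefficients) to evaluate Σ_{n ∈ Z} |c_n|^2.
Σ |c_n|^2 = 73/2

Parseval equates the L^2 energy of f (normalised by 1/(2π)) with the ℓ^2 sum of its Fourier coefficients: (1/(2π)) ∫_0^{2π} |f|^2 = Σ |c_n|^2.
Compute the left side: (1/(2π)) [∫_0^π 8^2 dx + ∫_π^{2π} (-3)^2 dx] = (1/(2π)) · (64π + 9π) = (64 + 9)/2 = 73/2.
So Σ_{n ∈ Z} |c_n|^2 = 73/2.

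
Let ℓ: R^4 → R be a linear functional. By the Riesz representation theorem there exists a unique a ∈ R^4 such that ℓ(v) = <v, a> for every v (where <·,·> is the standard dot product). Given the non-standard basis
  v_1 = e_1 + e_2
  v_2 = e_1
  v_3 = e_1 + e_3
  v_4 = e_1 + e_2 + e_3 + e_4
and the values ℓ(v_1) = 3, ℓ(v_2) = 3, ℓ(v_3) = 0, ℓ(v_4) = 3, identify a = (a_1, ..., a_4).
a = (3, 0, -3, 3)

Write a = (a_1, ..., a_4) in the standard basis. For each basis vector v_i, ℓ(v_i) = <v_i, a> is a linear equation in the a_j's. Collect the n equations into a matrix system V a = ℓ, where row i of V is v_i (expressed in the standard basis). Since V is invertible (lower-triangular with 1s on the diagonal, up to permutation), solve by back-substitution:
  V =
[[1, 1, 0, 0],
 [1, 0, 0, 0],
 [1, 0, 1, 0],
 [1, 1, 1, 1]]
  V a = (3, 3, 0, 3)
Solving gives a = (3, 0, -3, 3).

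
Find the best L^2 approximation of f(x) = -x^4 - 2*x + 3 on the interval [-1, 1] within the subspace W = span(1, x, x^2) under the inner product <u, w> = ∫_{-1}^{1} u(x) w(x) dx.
g(x) = -6*x^2/7 - 2*x + 108/35

The best approximation g ∈ W is the orthogonal projection of f onto W. Writing g = a_0 + a_1 x + a_2 x^2, the coefficients solve the normal equations G · a = b where
  G_{ij} = <φ_i, φ_j> and b_i = <f, φ_i>, with φ_0 = 1, φ_1 = x, φ_2 = x^2.
G =
  [2, 0, 2/3]
  [0, 2/3, 0]
  [2/3, 0, 2/5],
b = (28/5, -4/3, 12/7).
Solving gives a_0 = 108/35, a_1 = -2, a_2 = -6/7, so
  g(x) = -6*x^2/7 - 2*x + 108/35.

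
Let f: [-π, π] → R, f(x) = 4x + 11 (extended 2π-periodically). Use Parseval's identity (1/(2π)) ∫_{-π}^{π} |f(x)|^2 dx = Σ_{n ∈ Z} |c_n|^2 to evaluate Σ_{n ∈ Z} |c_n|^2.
Σ |c_n|^2 = 16π^2/3 + 121

Expand and integrate term by term over [-π, π]:
  ∫ (4x)^2 dx = 16·(2π^3/3); ∫ 2·4·(11)·x dx = 0 (odd integrand); ∫ 11^2 dx = 121·2π.
So (1/(2π)) ∫_{-π}^{π} (4x + 11)^2 dx = 16π^2/3 + 121 = 16π^2/3 + 121.
Parseval ⇒ Σ |c_n|^2 = 16π^2/3 + 121.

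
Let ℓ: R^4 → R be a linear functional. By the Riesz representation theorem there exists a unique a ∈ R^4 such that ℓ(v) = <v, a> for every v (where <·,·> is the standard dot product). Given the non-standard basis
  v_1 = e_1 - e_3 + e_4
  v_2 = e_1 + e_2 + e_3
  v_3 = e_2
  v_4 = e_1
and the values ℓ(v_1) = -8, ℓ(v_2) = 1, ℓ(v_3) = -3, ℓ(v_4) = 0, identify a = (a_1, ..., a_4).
a = (0, -3, 4, -4)

Write a = (a_1, ..., a_4) in the standard basis. For each basis vector v_i, ℓ(v_i) = <v_i, a> is a linear equation in the a_j's. Collect the n equations into a matrix system V a = ℓ, where row i of V is v_i (expressed in the standard basis). Since V is invertible (lower-triangular with 1s on the diagonal, up to permutation), solve by back-substitution:
  V =
[[1, 0, -1, 1],
 [1, 1, 1, 0],
 [0, 1, 0, 0],
 [1, 0, 0, 0]]
  V a = (-8, 1, -3, 0)
Solving gives a = (0, -3, 4, -4).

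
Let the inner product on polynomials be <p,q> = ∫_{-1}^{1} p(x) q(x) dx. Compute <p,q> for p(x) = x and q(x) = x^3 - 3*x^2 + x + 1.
<p,q> = 16/15

Expand the product: p(x)·q(x) = x^4 - 3*x^3 + x^2 + x.
∫_{-1}^{1} of each monomial x^k gives [2/(k+1) if k even, 0 if k odd]. Integrating term-by-term (or equivalently evaluating the antiderivative F(x) = x^5/5 - 3*x^4/4 + x^3/3 + x^2/2 at the endpoints):
  F(1) − F(−1) = 17/60 − (-47/60) = 16/15.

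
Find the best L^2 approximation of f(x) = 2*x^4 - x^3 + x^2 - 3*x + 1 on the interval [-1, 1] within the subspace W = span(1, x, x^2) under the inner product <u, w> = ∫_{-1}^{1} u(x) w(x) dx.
g(x) = 19*x^2/7 - 18*x/5 + 29/35

The best approximation g ∈ W is the orthogonal projection of f onto W. Writing g = a_0 + a_1 x + a_2 x^2, the coefficients solve the normal equations G · a = b where
  G_{ij} = <φ_i, φ_j> and b_i = <f, φ_i>, with φ_0 = 1, φ_1 = x, φ_2 = x^2.
G =
  [2, 0, 2/3]
  [0, 2/3, 0]
  [2/3, 0, 2/5],
b = (52/15, -12/5, 172/105).
Solving gives a_0 = 29/35, a_1 = -18/5, a_2 = 19/7, so
  g(x) = 19*x^2/7 - 18*x/5 + 29/35.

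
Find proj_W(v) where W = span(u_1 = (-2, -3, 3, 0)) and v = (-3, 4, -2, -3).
proj_W(v) = (12/11, 18/11, -18/11, 0)

Set up U = [u_1 | ... | u_1] ∈ R^(4×1). The projector onto W = col(U) is P = U (U^T U)^(-1) U^T.
Compute U^T U =
  [22],
and U^T v = (-12).
Solve U^T U · c = U^T v for the coefficients: c = (-6/11). The projection is proj_W(v) = U c.
Check: (v - proj_W(v)) · u_1 = 0  (should be 0).
Result: proj_W(v) = (12/11, 18/11, -18/11, 0).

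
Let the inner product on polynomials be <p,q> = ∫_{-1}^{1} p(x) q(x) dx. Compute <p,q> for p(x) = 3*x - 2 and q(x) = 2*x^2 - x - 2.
<p,q> = 10/3

Expand the product: p(x)·q(x) = 6*x^3 - 7*x^2 - 4*x + 4.
∫_{-1}^{1} of each monomial x^k gives [2/(k+1) if k even, 0 if k odd]. Integrating term-by-term (or equivalently evaluating the antiderivative F(x) = 3*x^4/2 - 7*x^3/3 - 2*x^2 + 4*x at the endpoints):
  F(1) − F(−1) = 7/6 − (-13/6) = 10/3.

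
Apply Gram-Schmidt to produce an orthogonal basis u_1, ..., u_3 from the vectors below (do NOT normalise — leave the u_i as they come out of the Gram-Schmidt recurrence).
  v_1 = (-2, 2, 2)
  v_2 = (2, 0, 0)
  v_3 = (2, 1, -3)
Orthogonal basis:
  u_1 = (-2, 2, 2)
  u_2 = (4/3, 2/3, 2/3)
  u_3 = (0, 2, -2)

Apply the Gram-Schmidt recurrence
  u_1 = v_1
  u_i = v_i − Σ_{j<i} ((v_i · u_j) / (u_j · u_j)) · u_j.

Step by step this gives:
  u_1 = (-2, 2, 2)
  u_2 = (4/3, 2/3, 2/3)
  u_3 = (0, 2, -2)

Orthogonality check:
  u_2 · u_1 = 0 (should be 0)
  u_3 · u_1 = 0 (should be 0)
  u_3 · u_2 = 0 (should be 0)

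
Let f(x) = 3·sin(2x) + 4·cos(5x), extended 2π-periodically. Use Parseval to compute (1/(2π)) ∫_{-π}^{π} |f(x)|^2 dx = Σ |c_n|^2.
Σ |c_n|^2 = 25/2

Expand |f|^2 and use orthogonality of {sin(nx), cos(mx)} on [-π, π]:
  ∫_{-π}^{π} sin(nx)^2 dx = π, ∫ cos(mx)^2 dx = π, and cross terms integrate to 0.
So ∫_{-π}^{π} f(x)^2 dx = 3^2 · π + 4^2 · π = (9 + 16)π.
Divide by 2π: (9 + 16)/2 = 25/2.
By Parseval, this equals Σ |c_n|^2.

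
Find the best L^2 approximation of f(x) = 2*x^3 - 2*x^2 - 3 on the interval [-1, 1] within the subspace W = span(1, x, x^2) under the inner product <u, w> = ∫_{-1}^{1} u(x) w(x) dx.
g(x) = -2*x^2 + 6*x/5 - 3

The best approximation g ∈ W is the orthogonal projection of f onto W. Writing g = a_0 + a_1 x + a_2 x^2, the coefficients solve the normal equations G · a = b where
  G_{ij} = <φ_i, φ_j> and b_i = <f, φ_i>, with φ_0 = 1, φ_1 = x, φ_2 = x^2.
G =
  [2, 0, 2/3]
  [0, 2/3, 0]
  [2/3, 0, 2/5],
b = (-22/3, 4/5, -14/5).
Solving gives a_0 = -3, a_1 = 6/5, a_2 = -2, so
  g(x) = -2*x^2 + 6*x/5 - 3.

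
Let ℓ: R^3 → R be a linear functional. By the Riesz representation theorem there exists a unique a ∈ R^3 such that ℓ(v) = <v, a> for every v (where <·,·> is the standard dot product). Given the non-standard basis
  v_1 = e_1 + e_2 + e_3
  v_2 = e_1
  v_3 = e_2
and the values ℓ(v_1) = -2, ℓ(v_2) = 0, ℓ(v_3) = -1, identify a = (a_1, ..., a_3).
a = (0, -1, -1)

Write a = (a_1, ..., a_3) in the standard basis. For each basis vector v_i, ℓ(v_i) = <v_i, a> is a linear equation in the a_j's. Collect the n equations into a matrix system V a = ℓ, where row i of V is v_i (expressed in the standard basis). Since V is invertible (lower-triangular with 1s on the diagonal, up to permutation), solve by back-substitution:
  V =
[[1, 1, 1],
 [1, 0, 0],
 [0, 1, 0]]
  V a = (-2, 0, -1)
Solving gives a = (0, -1, -1).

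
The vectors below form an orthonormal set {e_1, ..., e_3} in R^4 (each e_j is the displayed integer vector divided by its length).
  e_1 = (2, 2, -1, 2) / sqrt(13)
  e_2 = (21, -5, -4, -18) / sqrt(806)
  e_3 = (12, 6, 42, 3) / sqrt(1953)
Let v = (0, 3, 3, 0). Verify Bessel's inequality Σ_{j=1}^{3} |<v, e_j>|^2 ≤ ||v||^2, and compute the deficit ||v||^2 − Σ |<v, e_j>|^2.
Σ |<v, e_j>|^2 = 171/14; ||v||^2 = 18; deficit = 81/14

Write each e_j = u_j / sqrt(<u_j, u_j>) where u_j is the displayed integer vector. Then <v, e_j> = <v, u_j> / sqrt(<u_j, u_j>), so |<v, e_j>|^2 = <v, u_j>^2 / <u_j, u_j>.
Coefficients: <v, e_1> = 3/sqrt(13), <v, e_2> = -27/sqrt(806), <v, e_3> = 144/sqrt(1953).
Square and sum: Σ |<v, e_j>|^2 = 171/14.
Compute ||v||^2 = v·v = 18.
Deficit = 18 − 171/14 = 81/14 ≥ 0, confirming Bessel's inequality. (The deficit equals ||v − Σ <v,e_j> e_j||^2, the squared distance from v to span{e_j}.)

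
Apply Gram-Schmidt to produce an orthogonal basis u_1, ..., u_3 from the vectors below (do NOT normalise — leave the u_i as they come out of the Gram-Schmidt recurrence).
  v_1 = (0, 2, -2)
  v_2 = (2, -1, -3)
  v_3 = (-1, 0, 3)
Orthogonal basis:
  u_1 = (0, 2, -2)
  u_2 = (2, -2, -2)
  u_3 = (1/3, 1/6, 1/6)

Apply the Gram-Schmidt recurrence
  u_1 = v_1
  u_i = v_i − Σ_{j<i} ((v_i · u_j) / (u_j · u_j)) · u_j.

Step by step this gives:
  u_1 = (0, 2, -2)
  u_2 = (2, -2, -2)
  u_3 = (1/3, 1/6, 1/6)

Orthogonality check:
  u_2 · u_1 = 0 (should be 0)
  u_3 · u_1 = 0 (should be 0)
  u_3 · u_2 = 0 (should be 0)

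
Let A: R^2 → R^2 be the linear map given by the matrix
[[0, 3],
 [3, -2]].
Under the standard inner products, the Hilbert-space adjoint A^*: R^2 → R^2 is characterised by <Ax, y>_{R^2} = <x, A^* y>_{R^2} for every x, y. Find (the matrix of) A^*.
A^* = A^T =
[[0, 3],
 [3, -2]]

For real matrices with standard dot products, the defining identity <Ax, y> = <x, A^* y> gives (Ax)^T y = x^T (A^*) y, i.e. x^T A^T y = x^T (A^*) y. Since this holds for all x, y, we must have A^* = A^T. Therefore
A^* =
[[0, 3],
 [3, -2]].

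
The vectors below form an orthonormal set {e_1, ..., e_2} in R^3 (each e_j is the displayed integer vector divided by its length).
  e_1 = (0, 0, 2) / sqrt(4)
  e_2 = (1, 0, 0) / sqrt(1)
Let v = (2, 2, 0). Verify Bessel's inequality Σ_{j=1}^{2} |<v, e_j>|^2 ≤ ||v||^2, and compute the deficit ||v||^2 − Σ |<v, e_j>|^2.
Σ |<v, e_j>|^2 = 4; ||v||^2 = 8; deficit = 4

Write each e_j = u_j / sqrt(<u_j, u_j>) where u_j is the displayed integer vector. Then <v, e_j> = <v, u_j> / sqrt(<u_j, u_j>), so |<v, e_j>|^2 = <v, u_j>^2 / <u_j, u_j>.
Coefficients: <v, e_1> = 0/sqrt(4), <v, e_2> = 2/sqrt(1).
Square and sum: Σ |<v, e_j>|^2 = 4.
Compute ||v||^2 = v·v = 8.
Deficit = 8 − 4 = 4 ≥ 0, confirming Bessel's inequality. (The deficit equals ||v − Σ <v,e_j> e_j||^2, the squared distance from v to span{e_j}.)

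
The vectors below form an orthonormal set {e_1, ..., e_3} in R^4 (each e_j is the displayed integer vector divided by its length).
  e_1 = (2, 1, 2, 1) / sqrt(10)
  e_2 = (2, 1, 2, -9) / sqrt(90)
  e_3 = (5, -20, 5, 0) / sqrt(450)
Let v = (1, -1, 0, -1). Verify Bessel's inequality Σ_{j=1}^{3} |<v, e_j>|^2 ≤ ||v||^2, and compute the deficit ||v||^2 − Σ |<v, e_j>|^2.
Σ |<v, e_j>|^2 = 5/2; ||v||^2 = 3; deficit = 1/2

Write each e_j = u_j / sqrt(<u_j, u_j>) where u_j is the displayed integer vector. Then <v, e_j> = <v, u_j> / sqrt(<u_j, u_j>), so |<v, e_j>|^2 = <v, u_j>^2 / <u_j, u_j>.
Coefficients: <v, e_1> = 0/sqrt(10), <v, e_2> = 10/sqrt(90), <v, e_3> = 25/sqrt(450).
Square and sum: Σ |<v, e_j>|^2 = 5/2.
Compute ||v||^2 = v·v = 3.
Deficit = 3 − 5/2 = 1/2 ≥ 0, confirming Bessel's inequality. (The deficit equals ||v − Σ <v,e_j> e_j||^2, the squared distance from v to span{e_j}.)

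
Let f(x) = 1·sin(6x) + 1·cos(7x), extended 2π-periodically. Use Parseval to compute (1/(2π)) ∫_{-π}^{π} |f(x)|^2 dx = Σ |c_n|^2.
Σ |c_n|^2 = 1

Expand |f|^2 and use orthogonality of {sin(nx), cos(mx)} on [-π, π]:
  ∫_{-π}^{π} sin(nx)^2 dx = π, ∫ cos(mx)^2 dx = π, and cross terms integrate to 0.
So ∫_{-π}^{π} f(x)^2 dx = 1^2 · π + 1^2 · π = (1 + 1)π.
Divide by 2π: (1 + 1)/2 = 1.
By Parseval, this equals Σ |c_n|^2.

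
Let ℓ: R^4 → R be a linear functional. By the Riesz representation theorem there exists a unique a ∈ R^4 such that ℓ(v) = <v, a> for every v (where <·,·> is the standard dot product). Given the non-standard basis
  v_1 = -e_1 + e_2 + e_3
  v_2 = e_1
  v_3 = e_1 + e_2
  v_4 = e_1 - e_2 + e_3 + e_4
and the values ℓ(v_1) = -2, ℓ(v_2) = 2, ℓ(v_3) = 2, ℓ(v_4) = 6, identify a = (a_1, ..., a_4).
a = (2, 0, 0, 4)

Write a = (a_1, ..., a_4) in the standard basis. For each basis vector v_i, ℓ(v_i) = <v_i, a> is a linear equation in the a_j's. Collect the n equations into a matrix system V a = ℓ, where row i of V is v_i (expressed in the standard basis). Since V is invertible (lower-triangular with 1s on the diagonal, up to permutation), solve by back-substitution:
  V =
[[-1, 1, 1, 0],
 [1, 0, 0, 0],
 [1, 1, 0, 0],
 [1, -1, 1, 1]]
  V a = (-2, 2, 2, 6)
Solving gives a = (2, 0, 0, 4).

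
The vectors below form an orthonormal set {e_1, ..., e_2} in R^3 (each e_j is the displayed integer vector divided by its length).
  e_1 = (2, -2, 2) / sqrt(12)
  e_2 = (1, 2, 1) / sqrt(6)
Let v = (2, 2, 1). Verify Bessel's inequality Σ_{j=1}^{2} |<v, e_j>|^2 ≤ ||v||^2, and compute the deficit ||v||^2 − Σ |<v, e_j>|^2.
Σ |<v, e_j>|^2 = 17/2; ||v||^2 = 9; deficit = 1/2

Write each e_j = u_j / sqrt(<u_j, u_j>) where u_j is the displayed integer vector. Then <v, e_j> = <v, u_j> / sqrt(<u_j, u_j>), so |<v, e_j>|^2 = <v, u_j>^2 / <u_j, u_j>.
Coefficients: <v, e_1> = 2/sqrt(12), <v, e_2> = 7/sqrt(6).
Square and sum: Σ |<v, e_j>|^2 = 17/2.
Compute ||v||^2 = v·v = 9.
Deficit = 9 − 17/2 = 1/2 ≥ 0, confirming Bessel's inequality. (The deficit equals ||v − Σ <v,e_j> e_j||^2, the squared distance from v to span{e_j}.)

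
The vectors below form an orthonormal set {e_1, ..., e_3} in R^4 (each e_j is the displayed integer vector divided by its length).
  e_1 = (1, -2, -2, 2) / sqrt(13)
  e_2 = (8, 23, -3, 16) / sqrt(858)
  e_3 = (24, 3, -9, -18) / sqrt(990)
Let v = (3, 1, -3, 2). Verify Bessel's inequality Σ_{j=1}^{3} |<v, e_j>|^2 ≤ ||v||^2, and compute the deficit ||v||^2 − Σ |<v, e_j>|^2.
Σ |<v, e_j>|^2 = 341/15; ||v||^2 = 23; deficit = 4/15

Write each e_j = u_j / sqrt(<u_j, u_j>) where u_j is the displayed integer vector. Then <v, e_j> = <v, u_j> / sqrt(<u_j, u_j>), so |<v, e_j>|^2 = <v, u_j>^2 / <u_j, u_j>.
Coefficients: <v, e_1> = 11/sqrt(13), <v, e_2> = 88/sqrt(858), <v, e_3> = 66/sqrt(990).
Square and sum: Σ |<v, e_j>|^2 = 341/15.
Compute ||v||^2 = v·v = 23.
Deficit = 23 − 341/15 = 4/15 ≥ 0, confirming Bessel's inequality. (The deficit equals ||v − Σ <v,e_j> e_j||^2, the squared distance from v to span{e_j}.)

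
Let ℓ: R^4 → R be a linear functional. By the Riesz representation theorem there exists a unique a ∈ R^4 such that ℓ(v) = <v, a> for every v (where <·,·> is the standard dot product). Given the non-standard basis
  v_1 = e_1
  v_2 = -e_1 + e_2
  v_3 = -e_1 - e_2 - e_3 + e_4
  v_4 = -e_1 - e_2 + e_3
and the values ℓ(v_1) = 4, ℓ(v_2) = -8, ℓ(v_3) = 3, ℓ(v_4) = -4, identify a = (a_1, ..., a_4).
a = (4, -4, -4, -1)

Write a = (a_1, ..., a_4) in the standard basis. For each basis vector v_i, ℓ(v_i) = <v_i, a> is a linear equation in the a_j's. Collect the n equations into a matrix system V a = ℓ, where row i of V is v_i (expressed in the standard basis). Since V is invertible (lower-triangular with 1s on the diagonal, up to permutation), solve by back-substitution:
  V =
[[1, 0, 0, 0],
 [-1, 1, 0, 0],
 [-1, -1, -1, 1],
 [-1, -1, 1, 0]]
  V a = (4, -8, 3, -4)
Solving gives a = (4, -4, -4, -1).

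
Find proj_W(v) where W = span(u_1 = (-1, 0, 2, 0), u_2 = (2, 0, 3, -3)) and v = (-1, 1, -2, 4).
proj_W(v) = (-95/47, 0, -118/47, 132/47)

Set up U = [u_1 | ... | u_2] ∈ R^(4×2). The projector onto W = col(U) is P = U (U^T U)^(-1) U^T.
Compute U^T U =
  [5, 4]
  [4, 22],
and U^T v = (-3, -20).
Solve U^T U · c = U^T v for the coefficients: c = (7/47, -44/47). The projection is proj_W(v) = U c.
Check: (v - proj_W(v)) · u_1 = 0  (should be 0).
Check: (v - proj_W(v)) · u_2 = 0  (should be 0).
Result: proj_W(v) = (-95/47, 0, -118/47, 132/47).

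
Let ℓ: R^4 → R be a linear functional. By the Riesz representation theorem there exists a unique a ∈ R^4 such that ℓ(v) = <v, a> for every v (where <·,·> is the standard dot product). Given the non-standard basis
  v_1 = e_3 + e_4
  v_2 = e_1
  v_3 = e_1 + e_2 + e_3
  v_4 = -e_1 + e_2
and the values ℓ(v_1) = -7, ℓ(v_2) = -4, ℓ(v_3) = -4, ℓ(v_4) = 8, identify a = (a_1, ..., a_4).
a = (-4, 4, -4, -3)

Write a = (a_1, ..., a_4) in the standard basis. For each basis vector v_i, ℓ(v_i) = <v_i, a> is a linear equation in the a_j's. Collect the n equations into a matrix system V a = ℓ, where row i of V is v_i (expressed in the standard basis). Since V is invertible (lower-triangular with 1s on the diagonal, up to permutation), solve by back-substitution:
  V =
[[0, 0, 1, 1],
 [1, 0, 0, 0],
 [1, 1, 1, 0],
 [-1, 1, 0, 0]]
  V a = (-7, -4, -4, 8)
Solving gives a = (-4, 4, -4, -3).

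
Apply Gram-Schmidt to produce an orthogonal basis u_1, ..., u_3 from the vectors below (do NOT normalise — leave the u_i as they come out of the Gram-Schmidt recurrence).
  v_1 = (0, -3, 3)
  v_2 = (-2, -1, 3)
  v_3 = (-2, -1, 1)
Orthogonal basis:
  u_1 = (0, -3, 3)
  u_2 = (-2, 1, 1)
  u_3 = (-2/3, -2/3, -2/3)

Apply the Gram-Schmidt recurrence
  u_1 = v_1
  u_i = v_i − Σ_{j<i} ((v_i · u_j) / (u_j · u_j)) · u_j.

Step by step this gives:
  u_1 = (0, -3, 3)
  u_2 = (-2, 1, 1)
  u_3 = (-2/3, -2/3, -2/3)

Orthogonality check:
  u_2 · u_1 = 0 (should be 0)
  u_3 · u_1 = 0 (should be 0)
  u_3 · u_2 = 0 (should be 0)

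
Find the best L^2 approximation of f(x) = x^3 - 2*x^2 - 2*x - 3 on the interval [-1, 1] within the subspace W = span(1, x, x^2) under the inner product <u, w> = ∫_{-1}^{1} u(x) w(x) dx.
g(x) = -2*x^2 - 7*x/5 - 3

The best approximation g ∈ W is the orthogonal projection of f onto W. Writing g = a_0 + a_1 x + a_2 x^2, the coefficients solve the normal equations G · a = b where
  G_{ij} = <φ_i, φ_j> and b_i = <f, φ_i>, with φ_0 = 1, φ_1 = x, φ_2 = x^2.
G =
  [2, 0, 2/3]
  [0, 2/3, 0]
  [2/3, 0, 2/5],
b = (-22/3, -14/15, -14/5).
Solving gives a_0 = -3, a_1 = -7/5, a_2 = -2, so
  g(x) = -2*x^2 - 7*x/5 - 3.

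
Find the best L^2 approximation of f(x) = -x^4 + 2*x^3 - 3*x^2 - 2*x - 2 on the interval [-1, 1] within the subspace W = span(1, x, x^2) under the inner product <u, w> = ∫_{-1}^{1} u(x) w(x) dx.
g(x) = -27*x^2/7 - 4*x/5 - 67/35

The best approximation g ∈ W is the orthogonal projection of f onto W. Writing g = a_0 + a_1 x + a_2 x^2, the coefficients solve the normal equations G · a = b where
  G_{ij} = <φ_i, φ_j> and b_i = <f, φ_i>, with φ_0 = 1, φ_1 = x, φ_2 = x^2.
G =
  [2, 0, 2/3]
  [0, 2/3, 0]
  [2/3, 0, 2/5],
b = (-32/5, -8/15, -296/105).
Solving gives a_0 = -67/35, a_1 = -4/5, a_2 = -27/7, so
  g(x) = -27*x^2/7 - 4*x/5 - 67/35.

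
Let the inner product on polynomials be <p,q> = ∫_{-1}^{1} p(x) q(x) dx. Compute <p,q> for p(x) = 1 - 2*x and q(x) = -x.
<p,q> = 4/3

Expand the product: p(x)·q(x) = 2*x^2 - x.
∫_{-1}^{1} of each monomial x^k gives [2/(k+1) if k even, 0 if k odd]. Integrating term-by-term (or equivalently evaluating the antiderivative F(x) = 2*x^3/3 - x^2/2 at the endpoints):
  F(1) − F(−1) = 1/6 − (-7/6) = 4/3.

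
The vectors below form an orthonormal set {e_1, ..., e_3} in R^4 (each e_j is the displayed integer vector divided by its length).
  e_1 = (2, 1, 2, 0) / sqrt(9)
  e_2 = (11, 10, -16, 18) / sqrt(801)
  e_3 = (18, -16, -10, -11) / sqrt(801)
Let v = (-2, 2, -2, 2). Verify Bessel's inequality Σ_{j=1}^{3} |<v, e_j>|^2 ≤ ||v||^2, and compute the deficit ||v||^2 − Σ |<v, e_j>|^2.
Σ |<v, e_j>|^2 = 140/9; ||v||^2 = 16; deficit = 4/9

Write each e_j = u_j / sqrt(<u_j, u_j>) where u_j is the displayed integer vector. Then <v, e_j> = <v, u_j> / sqrt(<u_j, u_j>), so |<v, e_j>|^2 = <v, u_j>^2 / <u_j, u_j>.
Coefficients: <v, e_1> = -6/sqrt(9), <v, e_2> = 66/sqrt(801), <v, e_3> = -70/sqrt(801).
Square and sum: Σ |<v, e_j>|^2 = 140/9.
Compute ||v||^2 = v·v = 16.
Deficit = 16 − 140/9 = 4/9 ≥ 0, confirming Bessel's inequality. (The deficit equals ||v − Σ <v,e_j> e_j||^2, the squared distance from v to span{e_j}.)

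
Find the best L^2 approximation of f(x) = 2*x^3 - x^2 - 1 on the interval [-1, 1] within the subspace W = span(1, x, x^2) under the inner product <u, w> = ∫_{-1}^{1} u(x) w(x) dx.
g(x) = -x^2 + 6*x/5 - 1

The best approximation g ∈ W is the orthogonal projection of f onto W. Writing g = a_0 + a_1 x + a_2 x^2, the coefficients solve the normal equations G · a = b where
  G_{ij} = <φ_i, φ_j> and b_i = <f, φ_i>, with φ_0 = 1, φ_1 = x, φ_2 = x^2.
G =
  [2, 0, 2/3]
  [0, 2/3, 0]
  [2/3, 0, 2/5],
b = (-8/3, 4/5, -16/15).
Solving gives a_0 = -1, a_1 = 6/5, a_2 = -1, so
  g(x) = -x^2 + 6*x/5 - 1.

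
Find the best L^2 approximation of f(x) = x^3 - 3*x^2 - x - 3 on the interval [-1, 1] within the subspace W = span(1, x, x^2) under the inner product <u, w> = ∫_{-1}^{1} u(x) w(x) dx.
g(x) = -3*x^2 - 2*x/5 - 3

The best approximation g ∈ W is the orthogonal projection of f onto W. Writing g = a_0 + a_1 x + a_2 x^2, the coefficients solve the normal equations G · a = b where
  G_{ij} = <φ_i, φ_j> and b_i = <f, φ_i>, with φ_0 = 1, φ_1 = x, φ_2 = x^2.
G =
  [2, 0, 2/3]
  [0, 2/3, 0]
  [2/3, 0, 2/5],
b = (-8, -4/15, -16/5).
Solving gives a_0 = -3, a_1 = -2/5, a_2 = -3, so
  g(x) = -3*x^2 - 2*x/5 - 3.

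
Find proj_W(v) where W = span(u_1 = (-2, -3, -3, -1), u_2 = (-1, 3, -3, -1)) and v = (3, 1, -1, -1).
proj_W(v) = (117/451, 657/451, 15/451, 5/451)

Set up U = [u_1 | ... | u_2] ∈ R^(4×2). The projector onto W = col(U) is P = U (U^T U)^(-1) U^T.
Compute U^T U =
  [23, 3]
  [3, 20],
and U^T v = (-5, 4).
Solve U^T U · c = U^T v for the coefficients: c = (-112/451, 107/451). The projection is proj_W(v) = U c.
Check: (v - proj_W(v)) · u_1 = 0  (should be 0).
Check: (v - proj_W(v)) · u_2 = 0  (should be 0).
Result: proj_W(v) = (117/451, 657/451, 15/451, 5/451).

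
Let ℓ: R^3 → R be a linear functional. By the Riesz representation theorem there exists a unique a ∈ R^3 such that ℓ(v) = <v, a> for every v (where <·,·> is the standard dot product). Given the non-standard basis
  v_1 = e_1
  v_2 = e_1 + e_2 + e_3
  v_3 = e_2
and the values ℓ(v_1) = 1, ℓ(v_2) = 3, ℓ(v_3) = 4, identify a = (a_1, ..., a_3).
a = (1, 4, -2)

Write a = (a_1, ..., a_3) in the standard basis. For each basis vector v_i, ℓ(v_i) = <v_i, a> is a linear equation in the a_j's. Collect the n equations into a matrix system V a = ℓ, where row i of V is v_i (expressed in the standard basis). Since V is invertible (lower-triangular with 1s on the diagonal, up to permutation), solve by back-substitution:
  V =
[[1, 0, 0],
 [1, 1, 1],
 [0, 1, 0]]
  V a = (1, 3, 4)
Solving gives a = (1, 4, -2).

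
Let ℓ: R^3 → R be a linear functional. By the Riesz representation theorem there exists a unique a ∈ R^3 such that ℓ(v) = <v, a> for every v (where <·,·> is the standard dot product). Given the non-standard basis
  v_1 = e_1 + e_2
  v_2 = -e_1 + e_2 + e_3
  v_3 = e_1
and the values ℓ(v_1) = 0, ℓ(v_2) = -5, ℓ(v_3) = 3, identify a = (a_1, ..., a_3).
a = (3, -3, 1)

Write a = (a_1, ..., a_3) in the standard basis. For each basis vector v_i, ℓ(v_i) = <v_i, a> is a linear equation in the a_j's. Collect the n equations into a matrix system V a = ℓ, where row i of V is v_i (expressed in the standard basis). Since V is invertible (lower-triangular with 1s on the diagonal, up to permutation), solve by back-substitution:
  V =
[[1, 1, 0],
 [-1, 1, 1],
 [1, 0, 0]]
  V a = (0, -5, 3)
Solving gives a = (3, -3, 1).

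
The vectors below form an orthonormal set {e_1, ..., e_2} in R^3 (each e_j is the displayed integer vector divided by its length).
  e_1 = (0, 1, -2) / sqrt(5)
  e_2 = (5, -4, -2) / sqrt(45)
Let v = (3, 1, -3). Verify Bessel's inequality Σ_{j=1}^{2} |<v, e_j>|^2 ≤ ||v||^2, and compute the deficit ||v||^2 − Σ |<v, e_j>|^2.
Σ |<v, e_j>|^2 = 146/9; ||v||^2 = 19; deficit = 25/9

Write each e_j = u_j / sqrt(<u_j, u_j>) where u_j is the displayed integer vector. Then <v, e_j> = <v, u_j> / sqrt(<u_j, u_j>), so |<v, e_j>|^2 = <v, u_j>^2 / <u_j, u_j>.
Coefficients: <v, e_1> = 7/sqrt(5), <v, e_2> = 17/sqrt(45).
Square and sum: Σ |<v, e_j>|^2 = 146/9.
Compute ||v||^2 = v·v = 19.
Deficit = 19 − 146/9 = 25/9 ≥ 0, confirming Bessel's inequality. (The deficit equals ||v − Σ <v,e_j> e_j||^2, the squared distance from v to span{e_j}.)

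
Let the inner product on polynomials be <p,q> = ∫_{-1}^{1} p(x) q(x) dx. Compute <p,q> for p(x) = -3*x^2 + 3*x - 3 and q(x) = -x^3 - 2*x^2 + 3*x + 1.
<p,q> = 16/5

Expand the product: p(x)·q(x) = 3*x^5 + 3*x^4 - 12*x^3 + 12*x^2 - 6*x - 3.
∫_{-1}^{1} of each monomial x^k gives [2/(k+1) if k even, 0 if k odd]. Integrating term-by-term (or equivalently evaluating the antiderivative F(x) = x^6/2 + 3*x^5/5 - 3*x^4 + 4*x^3 - 3*x^2 - 3*x at the endpoints):
  F(1) − F(−1) = -39/10 − (-71/10) = 16/5.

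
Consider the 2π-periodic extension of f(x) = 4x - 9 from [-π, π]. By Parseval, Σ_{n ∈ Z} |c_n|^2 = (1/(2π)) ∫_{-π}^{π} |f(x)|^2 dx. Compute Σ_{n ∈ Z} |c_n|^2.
Σ |c_n|^2 = 16π^2/3 + 81

Expand and integrate term by term over [-π, π]:
  ∫ (4x)^2 dx = 16·(2π^3/3); ∫ 2·4·(-9)·x dx = 0 (odd integrand); ∫ (-9)^2 dx = 81·2π.
So (1/(2π)) ∫_{-π}^{π} (4x - 9)^2 dx = 16π^2/3 + 81 = 16π^2/3 + 81.
Parseval ⇒ Σ |c_n|^2 = 16π^2/3 + 81.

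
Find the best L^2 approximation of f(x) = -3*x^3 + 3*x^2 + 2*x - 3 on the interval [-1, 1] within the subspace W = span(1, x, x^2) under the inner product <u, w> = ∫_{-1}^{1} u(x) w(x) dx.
g(x) = 3*x^2 + x/5 - 3

The best approximation g ∈ W is the orthogonal projection of f onto W. Writing g = a_0 + a_1 x + a_2 x^2, the coefficients solve the normal equations G · a = b where
  G_{ij} = <φ_i, φ_j> and b_i = <f, φ_i>, with φ_0 = 1, φ_1 = x, φ_2 = x^2.
G =
  [2, 0, 2/3]
  [0, 2/3, 0]
  [2/3, 0, 2/5],
b = (-4, 2/15, -4/5).
Solving gives a_0 = -3, a_1 = 1/5, a_2 = 3, so
  g(x) = 3*x^2 + x/5 - 3.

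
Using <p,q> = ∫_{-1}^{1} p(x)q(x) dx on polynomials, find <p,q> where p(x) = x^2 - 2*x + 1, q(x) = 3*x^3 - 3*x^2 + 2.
<p,q> = -4/15

Expand the product: p(x)·q(x) = 3*x^5 - 9*x^4 + 9*x^3 - x^2 - 4*x + 2.
∫_{-1}^{1} of each monomial x^k gives [2/(k+1) if k even, 0 if k odd]. Integrating term-by-term (or equivalently evaluating the antiderivative F(x) = x^6/2 - 9*x^5/5 + 9*x^4/4 - x^3/3 - 2*x^2 + 2*x at the endpoints):
  F(1) − F(−1) = 37/60 − (53/60) = -4/15.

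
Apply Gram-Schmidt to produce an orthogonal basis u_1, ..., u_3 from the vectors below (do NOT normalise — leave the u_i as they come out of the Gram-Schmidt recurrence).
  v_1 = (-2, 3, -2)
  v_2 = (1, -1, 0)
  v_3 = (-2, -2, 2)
Orthogonal basis:
  u_1 = (-2, 3, -2)
  u_2 = (7/17, -2/17, -10/17)
  u_3 = (-4/3, -4/3, -2/3)

Apply the Gram-Schmidt recurrence
  u_1 = v_1
  u_i = v_i − Σ_{j<i} ((v_i · u_j) / (u_j · u_j)) · u_j.

Step by step this gives:
  u_1 = (-2, 3, -2)
  u_2 = (7/17, -2/17, -10/17)
  u_3 = (-4/3, -4/3, -2/3)

Orthogonality check:
  u_2 · u_1 = 0 (should be 0)
  u_3 · u_1 = 0 (should be 0)
  u_3 · u_2 = 0 (should be 0)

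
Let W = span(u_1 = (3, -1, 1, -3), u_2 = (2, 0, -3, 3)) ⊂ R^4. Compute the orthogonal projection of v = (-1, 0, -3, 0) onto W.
proj_W(v) = (-31/202, 45/202, -201/202, 291/202)

Set up U = [u_1 | ... | u_2] ∈ R^(4×2). The projector onto W = col(U) is P = U (U^T U)^(-1) U^T.
Compute U^T U =
  [20, -6]
  [-6, 22],
and U^T v = (-6, 7).
Solve U^T U · c = U^T v for the coefficients: c = (-45/202, 26/101). The projection is proj_W(v) = U c.
Check: (v - proj_W(v)) · u_1 = 0  (should be 0).
Check: (v - proj_W(v)) · u_2 = 0  (should be 0).
Result: proj_W(v) = (-31/202, 45/202, -201/202, 291/202).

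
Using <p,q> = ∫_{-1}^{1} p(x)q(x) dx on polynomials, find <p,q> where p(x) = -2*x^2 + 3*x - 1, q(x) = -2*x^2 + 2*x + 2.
<p,q> = 4/15

Expand the product: p(x)·q(x) = 4*x^4 - 10*x^3 + 4*x^2 + 4*x - 2.
∫_{-1}^{1} of each monomial x^k gives [2/(k+1) if k even, 0 if k odd]. Integrating term-by-term (or equivalently evaluating the antiderivative F(x) = 4*x^5/5 - 5*x^4/2 + 4*x^3/3 + 2*x^2 - 2*x at the endpoints):
  F(1) − F(−1) = -11/30 − (-19/30) = 4/15.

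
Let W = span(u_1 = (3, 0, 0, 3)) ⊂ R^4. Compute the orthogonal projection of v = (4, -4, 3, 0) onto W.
proj_W(v) = (2, 0, 0, 2)

Set up U = [u_1 | ... | u_1] ∈ R^(4×1). The projector onto W = col(U) is P = U (U^T U)^(-1) U^T.
Compute U^T U =
  [18],
and U^T v = (12).
Solve U^T U · c = U^T v for the coefficients: c = (2/3). The projection is proj_W(v) = U c.
Check: (v - proj_W(v)) · u_1 = 0  (should be 0).
Result: proj_W(v) = (2, 0, 0, 2).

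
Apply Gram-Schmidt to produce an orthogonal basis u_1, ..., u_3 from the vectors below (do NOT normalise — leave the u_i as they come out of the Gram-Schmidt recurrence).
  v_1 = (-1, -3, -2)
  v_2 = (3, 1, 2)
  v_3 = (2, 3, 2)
Orthogonal basis:
  u_1 = (-1, -3, -2)
  u_2 = (16/7, -8/7, 4/7)
  u_3 = (1/6, 1/6, -1/3)

Apply the Gram-Schmidt recurrence
  u_1 = v_1
  u_i = v_i − Σ_{j<i} ((v_i · u_j) / (u_j · u_j)) · u_j.

Step by step this gives:
  u_1 = (-1, -3, -2)
  u_2 = (16/7, -8/7, 4/7)
  u_3 = (1/6, 1/6, -1/3)

Orthogonality check:
  u_2 · u_1 = 0 (should be 0)
  u_3 · u_1 = 0 (should be 0)
  u_3 · u_2 = 0 (should be 0)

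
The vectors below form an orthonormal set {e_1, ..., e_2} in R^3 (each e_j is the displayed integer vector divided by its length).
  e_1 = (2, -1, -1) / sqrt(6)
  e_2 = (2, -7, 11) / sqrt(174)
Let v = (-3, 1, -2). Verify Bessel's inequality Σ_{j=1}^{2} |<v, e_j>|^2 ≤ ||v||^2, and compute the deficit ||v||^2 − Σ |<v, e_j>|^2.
Σ |<v, e_j>|^2 = 325/29; ||v||^2 = 14; deficit = 81/29

Write each e_j = u_j / sqrt(<u_j, u_j>) where u_j is the displayed integer vector. Then <v, e_j> = <v, u_j> / sqrt(<u_j, u_j>), so |<v, e_j>|^2 = <v, u_j>^2 / <u_j, u_j>.
Coefficients: <v, e_1> = -5/sqrt(6), <v, e_2> = -35/sqrt(174).
Square and sum: Σ |<v, e_j>|^2 = 325/29.
Compute ||v||^2 = v·v = 14.
Deficit = 14 − 325/29 = 81/29 ≥ 0, confirming Bessel's inequality. (The deficit equals ||v − Σ <v,e_j> e_j||^2, the squared distance from v to span{e_j}.)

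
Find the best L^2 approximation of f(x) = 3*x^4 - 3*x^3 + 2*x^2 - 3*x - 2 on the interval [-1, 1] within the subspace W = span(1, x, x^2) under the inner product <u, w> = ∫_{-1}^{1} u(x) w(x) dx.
g(x) = 32*x^2/7 - 24*x/5 - 79/35

The best approximation g ∈ W is the orthogonal projection of f onto W. Writing g = a_0 + a_1 x + a_2 x^2, the coefficients solve the normal equations G · a = b where
  G_{ij} = <φ_i, φ_j> and b_i = <f, φ_i>, with φ_0 = 1, φ_1 = x, φ_2 = x^2.
G =
  [2, 0, 2/3]
  [0, 2/3, 0]
  [2/3, 0, 2/5],
b = (-22/15, -16/5, 34/105).
Solving gives a_0 = -79/35, a_1 = -24/5, a_2 = 32/7, so
  g(x) = 32*x^2/7 - 24*x/5 - 79/35.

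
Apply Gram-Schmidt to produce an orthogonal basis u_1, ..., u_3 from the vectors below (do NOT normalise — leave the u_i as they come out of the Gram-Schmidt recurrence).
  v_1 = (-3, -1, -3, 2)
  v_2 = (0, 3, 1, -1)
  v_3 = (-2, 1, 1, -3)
Orthogonal basis:
  u_1 = (-3, -1, -3, 2)
  u_2 = (-24/23, 61/23, -1/23, -7/23)
  u_3 = (-38/21, -62/63, 32/63, -22/9)

Apply the Gram-Schmidt recurrence
  u_1 = v_1
  u_i = v_i − Σ_{j<i} ((v_i · u_j) / (u_j · u_j)) · u_j.

Step by step this gives:
  u_1 = (-3, -1, -3, 2)
  u_2 = (-24/23, 61/23, -1/23, -7/23)
  u_3 = (-38/21, -62/63, 32/63, -22/9)

Orthogonality check:
  u_2 · u_1 = 0 (should be 0)
  u_3 · u_1 = 0 (should be 0)
  u_3 · u_2 = 0 (should be 0)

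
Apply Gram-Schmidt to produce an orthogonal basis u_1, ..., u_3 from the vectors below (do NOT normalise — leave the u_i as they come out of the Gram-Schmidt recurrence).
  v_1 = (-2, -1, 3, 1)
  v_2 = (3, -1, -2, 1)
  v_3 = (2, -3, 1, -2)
Orthogonal basis:
  u_1 = (-2, -1, 3, 1)
  u_2 = (5/3, -5/3, 0, 5/3)
  u_3 = (1, -2, 1, -3)

Apply the Gram-Schmidt recurrence
  u_1 = v_1
  u_i = v_i − Σ_{j<i} ((v_i · u_j) / (u_j · u_j)) · u_j.

Step by step this gives:
  u_1 = (-2, -1, 3, 1)
  u_2 = (5/3, -5/3, 0, 5/3)
  u_3 = (1, -2, 1, -3)

Orthogonality check:
  u_2 · u_1 = 0 (should be 0)
  u_3 · u_1 = 0 (should be 0)
  u_3 · u_2 = 0 (should be 0)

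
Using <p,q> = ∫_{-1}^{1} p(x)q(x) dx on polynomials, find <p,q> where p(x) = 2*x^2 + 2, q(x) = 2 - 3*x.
<p,q> = 32/3

Expand the product: p(x)·q(x) = -6*x^3 + 4*x^2 - 6*x + 4.
∫_{-1}^{1} of each monomial x^k gives [2/(k+1) if k even, 0 if k odd]. Integrating term-by-term (or equivalently evaluating the antiderivative F(x) = -3*x^4/2 + 4*x^3/3 - 3*x^2 + 4*x at the endpoints):
  F(1) − F(−1) = 5/6 − (-59/6) = 32/3.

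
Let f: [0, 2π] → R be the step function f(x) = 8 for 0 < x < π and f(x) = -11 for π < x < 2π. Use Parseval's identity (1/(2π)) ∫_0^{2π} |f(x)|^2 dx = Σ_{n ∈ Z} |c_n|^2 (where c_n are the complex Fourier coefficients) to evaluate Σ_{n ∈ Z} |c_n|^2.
Σ |c_n|^2 = 185/2

Parseval equates the L^2 energy of f (normalised by 1/(2π)) with the ℓ^2 sum of its Fourier coefficients: (1/(2π)) ∫_0^{2π} |f|^2 = Σ |c_n|^2.
Compute the left side: (1/(2π)) [∫_0^π 8^2 dx + ∫_π^{2π} (-11)^2 dx] = (1/(2π)) · (64π + 121π) = (64 + 121)/2 = 185/2.
So Σ_{n ∈ Z} |c_n|^2 = 185/2.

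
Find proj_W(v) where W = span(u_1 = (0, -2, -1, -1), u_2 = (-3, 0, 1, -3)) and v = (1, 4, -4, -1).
proj_W(v) = (27/55, 49/55, 31/110, 103/110)

Set up U = [u_1 | ... | u_2] ∈ R^(4×2). The projector onto W = col(U) is P = U (U^T U)^(-1) U^T.
Compute U^T U =
  [6, 2]
  [2, 19],
and U^T v = (-3, -4).
Solve U^T U · c = U^T v for the coefficients: c = (-49/110, -9/55). The projection is proj_W(v) = U c.
Check: (v - proj_W(v)) · u_1 = 0  (should be 0).
Check: (v - proj_W(v)) · u_2 = 0  (should be 0).
Result: proj_W(v) = (27/55, 49/55, 31/110, 103/110).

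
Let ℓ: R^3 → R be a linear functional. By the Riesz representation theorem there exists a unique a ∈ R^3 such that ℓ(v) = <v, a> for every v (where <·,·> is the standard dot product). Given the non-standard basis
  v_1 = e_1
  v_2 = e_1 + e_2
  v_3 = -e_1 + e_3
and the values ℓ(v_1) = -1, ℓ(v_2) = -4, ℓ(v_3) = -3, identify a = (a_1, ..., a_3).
a = (-1, -3, -4)

Write a = (a_1, ..., a_3) in the standard basis. For each basis vector v_i, ℓ(v_i) = <v_i, a> is a linear equation in the a_j's. Collect the n equations into a matrix system V a = ℓ, where row i of V is v_i (expressed in the standard basis). Since V is invertible (lower-triangular with 1s on the diagonal, up to permutation), solve by back-substitution:
  V =
[[1, 0, 0],
 [1, 1, 0],
 [-1, 0, 1]]
  V a = (-1, -4, -3)
Solving gives a = (-1, -3, -4).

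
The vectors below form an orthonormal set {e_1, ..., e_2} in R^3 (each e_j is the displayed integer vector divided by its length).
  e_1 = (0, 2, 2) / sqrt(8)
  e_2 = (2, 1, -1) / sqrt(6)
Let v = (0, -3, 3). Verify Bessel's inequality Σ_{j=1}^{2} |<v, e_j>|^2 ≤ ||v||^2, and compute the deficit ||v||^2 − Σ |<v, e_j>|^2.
Σ |<v, e_j>|^2 = 6; ||v||^2 = 18; deficit = 12

Write each e_j = u_j / sqrt(<u_j, u_j>) where u_j is the displayed integer vector. Then <v, e_j> = <v, u_j> / sqrt(<u_j, u_j>), so |<v, e_j>|^2 = <v, u_j>^2 / <u_j, u_j>.
Coefficients: <v, e_1> = 0/sqrt(8), <v, e_2> = -6/sqrt(6).
Square and sum: Σ |<v, e_j>|^2 = 6.
Compute ||v||^2 = v·v = 18.
Deficit = 18 − 6 = 12 ≥ 0, confirming Bessel's inequality. (The deficit equals ||v − Σ <v,e_j> e_j||^2, the squared distance from v to span{e_j}.)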